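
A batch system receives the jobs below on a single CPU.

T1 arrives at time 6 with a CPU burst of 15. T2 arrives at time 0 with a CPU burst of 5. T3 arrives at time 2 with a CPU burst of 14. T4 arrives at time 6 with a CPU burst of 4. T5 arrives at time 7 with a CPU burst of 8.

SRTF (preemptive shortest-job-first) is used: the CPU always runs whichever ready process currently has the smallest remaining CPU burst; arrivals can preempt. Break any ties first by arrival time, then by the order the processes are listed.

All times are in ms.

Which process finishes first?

Schedule: | T2 0-5 | T3 5-6 | T4 6-10 | T5 10-18 | T3 18-31 | T1 31-46 |
Completion: T1=46  T2=5  T3=31  T4=10  T5=18
Turnaround (C−A): T1=40  T2=5  T3=29  T4=4  T5=11
Finish order: T2 → T4 → T5 → T3 → T1

T2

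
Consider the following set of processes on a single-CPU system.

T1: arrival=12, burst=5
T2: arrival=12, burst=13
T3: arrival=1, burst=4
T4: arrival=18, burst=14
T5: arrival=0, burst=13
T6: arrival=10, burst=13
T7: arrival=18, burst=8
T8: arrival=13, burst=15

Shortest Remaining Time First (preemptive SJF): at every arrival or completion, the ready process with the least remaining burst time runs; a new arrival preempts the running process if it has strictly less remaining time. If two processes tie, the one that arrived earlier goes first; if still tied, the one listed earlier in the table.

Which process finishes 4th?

T7

Gantt: | T5 0-1 | T3 1-5 | T5 5-17 | T1 17-22 | T7 22-30 | T6 30-43 | T2 43-56 | T4 56-70 | T8 70-85 |
Completion: T1=22  T2=56  T3=5  T4=70  T5=17  T6=43  T7=30  T8=85
Finish order: T3 → T5 → T1 → T7 → T6 → T2 → T4 → T8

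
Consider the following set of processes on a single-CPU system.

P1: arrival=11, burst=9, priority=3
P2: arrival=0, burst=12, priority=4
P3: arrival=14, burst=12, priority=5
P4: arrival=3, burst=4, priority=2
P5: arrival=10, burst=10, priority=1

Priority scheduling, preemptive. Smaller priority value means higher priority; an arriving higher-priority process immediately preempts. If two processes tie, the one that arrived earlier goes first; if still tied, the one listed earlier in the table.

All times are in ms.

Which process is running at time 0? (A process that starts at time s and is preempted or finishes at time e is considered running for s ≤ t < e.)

Timeline: | P2 0-3 | P4 3-7 | P2 7-10 | P5 10-20 | P1 20-29 | P2 29-35 | P3 35-47 |
Completion: P1=29  P2=35  P3=47  P4=7  P5=20
Turnaround (C−A): P1=18  P2=35  P3=33  P4=4  P5=10

P2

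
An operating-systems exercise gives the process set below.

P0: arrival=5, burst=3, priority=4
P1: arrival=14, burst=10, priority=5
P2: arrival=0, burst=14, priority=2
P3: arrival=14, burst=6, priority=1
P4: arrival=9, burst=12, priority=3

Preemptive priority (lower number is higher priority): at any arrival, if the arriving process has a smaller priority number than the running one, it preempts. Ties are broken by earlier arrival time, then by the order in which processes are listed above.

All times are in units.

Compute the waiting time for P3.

0

Schedule: | P2 0-14 | P3 14-20 | P4 20-32 | P0 32-35 | P1 35-45 |
Completion: P0=35  P1=45  P2=14  P3=20  P4=32
Turnaround (C−A): P0=30  P1=31  P2=14  P3=6  P4=23
Waiting(P3) = turnaround − burst = 6 − 6 = 0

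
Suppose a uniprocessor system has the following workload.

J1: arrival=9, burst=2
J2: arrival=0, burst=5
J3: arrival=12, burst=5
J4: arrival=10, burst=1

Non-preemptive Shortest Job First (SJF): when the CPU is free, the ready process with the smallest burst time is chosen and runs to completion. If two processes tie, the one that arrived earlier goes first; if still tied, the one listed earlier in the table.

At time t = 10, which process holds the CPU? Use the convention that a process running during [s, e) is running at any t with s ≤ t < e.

J1

Timeline: | J2 0-5 | idle 5-9 | J1 9-11 | J4 11-12 | J3 12-17 |
Completion: J1=11  J2=5  J3=17  J4=12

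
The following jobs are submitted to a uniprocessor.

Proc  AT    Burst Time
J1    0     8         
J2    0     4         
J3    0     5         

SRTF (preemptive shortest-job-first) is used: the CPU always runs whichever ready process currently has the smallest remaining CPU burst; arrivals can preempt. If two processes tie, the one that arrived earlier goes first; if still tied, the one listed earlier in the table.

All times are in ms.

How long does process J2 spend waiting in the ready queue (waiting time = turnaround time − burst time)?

Timeline: | J2 0-4 | J3 4-9 | J1 9-17 |
Completion: J1=17  J2=4  J3=9
Waiting(J2) = turnaround − burst = 4 − 4 = 0

0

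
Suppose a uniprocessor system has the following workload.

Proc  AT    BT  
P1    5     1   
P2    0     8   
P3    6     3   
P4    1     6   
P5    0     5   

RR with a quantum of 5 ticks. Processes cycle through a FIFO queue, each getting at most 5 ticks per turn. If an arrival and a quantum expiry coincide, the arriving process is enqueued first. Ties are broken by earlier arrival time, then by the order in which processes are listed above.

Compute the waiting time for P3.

Gantt: | P2 0-5 | P5 5-10 | P4 10-15 | P1 15-16 | P2 16-19 | P3 19-22 | P4 22-23 |
Completion: P1=16  P2=19  P3=22  P4=23  P5=10
Turnaround (C−A): P1=11  P2=19  P3=16  P4=22  P5=10
Waiting(P3) = turnaround − burst = 16 − 3 = 13

13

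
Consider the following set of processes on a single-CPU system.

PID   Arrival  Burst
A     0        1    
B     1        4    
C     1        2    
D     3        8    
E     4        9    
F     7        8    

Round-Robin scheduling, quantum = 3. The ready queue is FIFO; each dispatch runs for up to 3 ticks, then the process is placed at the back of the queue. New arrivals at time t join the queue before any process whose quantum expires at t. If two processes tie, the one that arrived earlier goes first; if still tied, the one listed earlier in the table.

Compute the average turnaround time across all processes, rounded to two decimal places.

Timeline: | A 0-1 | B 1-4 | C 4-6 | D 6-9 | E 9-12 | B 12-13 | F 13-16 | D 16-19 | E 19-22 | F 22-25 | D 25-27 | E 27-30 | F 30-32 |
Completion: A=1  B=13  C=6  D=27  E=30  F=32
Turnaround times: A=1, B=12, C=5, D=24, E=26, F=25
Average turnaround = (1+12+5+24+26+25) / 6 = 93/6 = 15.50

15.50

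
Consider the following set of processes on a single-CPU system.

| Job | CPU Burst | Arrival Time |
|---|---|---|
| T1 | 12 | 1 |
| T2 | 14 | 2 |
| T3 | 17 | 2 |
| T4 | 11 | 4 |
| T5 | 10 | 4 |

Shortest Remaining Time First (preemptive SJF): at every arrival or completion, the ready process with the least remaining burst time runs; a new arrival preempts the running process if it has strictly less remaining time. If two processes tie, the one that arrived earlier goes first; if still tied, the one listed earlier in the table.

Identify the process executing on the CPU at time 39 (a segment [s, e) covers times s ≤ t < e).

Timeline: | idle 0-1 | T1 1-13 | T5 13-23 | T4 23-34 | T2 34-48 | T3 48-65 |
Completion: T1=13  T2=48  T3=65  T4=34  T5=23
Turnaround (C−A): T1=12  T2=46  T3=63  T4=30  T5=19

T2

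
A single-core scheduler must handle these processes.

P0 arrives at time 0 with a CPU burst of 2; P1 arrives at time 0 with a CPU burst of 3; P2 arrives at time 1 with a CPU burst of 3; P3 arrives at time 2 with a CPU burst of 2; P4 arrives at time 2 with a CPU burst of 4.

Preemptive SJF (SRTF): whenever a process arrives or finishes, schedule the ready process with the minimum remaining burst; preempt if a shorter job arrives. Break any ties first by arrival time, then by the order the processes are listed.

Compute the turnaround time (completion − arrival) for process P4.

Timeline: | P0 0-2 | P3 2-4 | P1 4-7 | P2 7-10 | P4 10-14 |
Completion: P0=2  P1=7  P2=10  P3=4  P4=14
Turnaround (C−A): P0=2  P1=7  P2=9  P3=2  P4=12
Turnaround(P4) = completion − arrival = 14 − 2 = 12

12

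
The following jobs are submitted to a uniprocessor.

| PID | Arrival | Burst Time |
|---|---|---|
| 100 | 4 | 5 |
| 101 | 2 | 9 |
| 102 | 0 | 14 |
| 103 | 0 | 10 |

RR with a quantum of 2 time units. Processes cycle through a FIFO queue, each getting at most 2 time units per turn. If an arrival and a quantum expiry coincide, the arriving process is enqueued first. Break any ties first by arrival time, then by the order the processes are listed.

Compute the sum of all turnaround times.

124

Gantt: | 102 0-2 | 103 2-4 | 101 4-6 | 102 6-8 | 100 8-10 | 103 10-12 | 101 12-14 | 102 14-16 | 100 16-18 | 103 18-20 | 101 20-22 | 102 22-24 | 100 24-25 | 103 25-27 | 101 27-29 | 102 29-31 | 103 31-33 | 101 33-34 | 102 34-38 |
Completion: 100=25  101=34  102=38  103=33
Turnaround = completion − arrival: 100=21, 101=32, 102=38, 103=33
Total turnaround = 21 + 32 + 38 + 33 = 124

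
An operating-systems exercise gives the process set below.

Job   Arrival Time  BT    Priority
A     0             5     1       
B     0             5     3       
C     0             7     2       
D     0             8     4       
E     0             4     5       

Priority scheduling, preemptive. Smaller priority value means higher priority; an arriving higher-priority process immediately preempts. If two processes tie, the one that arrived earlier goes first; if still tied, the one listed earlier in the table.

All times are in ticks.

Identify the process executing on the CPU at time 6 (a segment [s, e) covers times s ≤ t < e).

Gantt: | A 0-5 | C 5-12 | B 12-17 | D 17-25 | E 25-29 |
Completion: A=5  B=17  C=12  D=25  E=29

C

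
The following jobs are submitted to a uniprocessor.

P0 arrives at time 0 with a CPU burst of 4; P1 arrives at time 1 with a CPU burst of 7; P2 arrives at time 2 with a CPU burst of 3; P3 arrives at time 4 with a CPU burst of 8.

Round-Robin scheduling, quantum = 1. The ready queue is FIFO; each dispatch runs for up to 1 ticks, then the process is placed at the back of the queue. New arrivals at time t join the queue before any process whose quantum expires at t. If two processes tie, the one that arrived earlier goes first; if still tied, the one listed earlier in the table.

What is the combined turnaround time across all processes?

56

Timeline: | P0 0-1 | P1 1-2 | P0 2-3 | P2 3-4 | P1 4-5 | P0 5-6 | P3 6-7 | P2 7-8 | P1 8-9 | P0 9-10 | P3 10-11 | P2 11-12 | P1 12-13 | P3 13-14 | P1 14-15 | P3 15-16 | P1 16-17 | P3 17-18 | P1 18-19 | P3 19-22 |
Completion: P0=10  P1=19  P2=12  P3=22
Turnaround = completion − arrival: P0=10, P1=18, P2=10, P3=18
Total turnaround = 10 + 18 + 10 + 18 = 56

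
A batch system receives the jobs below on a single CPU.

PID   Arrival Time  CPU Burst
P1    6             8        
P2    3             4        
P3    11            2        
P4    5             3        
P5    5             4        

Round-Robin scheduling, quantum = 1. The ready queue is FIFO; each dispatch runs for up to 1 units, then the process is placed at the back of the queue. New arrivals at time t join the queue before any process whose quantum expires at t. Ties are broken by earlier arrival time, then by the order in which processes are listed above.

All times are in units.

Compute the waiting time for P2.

5

Gantt: | idle 0-3 | P2 3-5 | P4 5-6 | P5 6-7 | P2 7-8 | P1 8-9 | P4 9-10 | P5 10-11 | P2 11-12 | P1 12-13 | P4 13-14 | P3 14-15 | P5 15-16 | P1 16-17 | P3 17-18 | P5 18-19 | P1 19-24 |
Completion: P1=24  P2=12  P3=18  P4=14  P5=19
Waiting(P2) = turnaround − burst = 9 − 4 = 5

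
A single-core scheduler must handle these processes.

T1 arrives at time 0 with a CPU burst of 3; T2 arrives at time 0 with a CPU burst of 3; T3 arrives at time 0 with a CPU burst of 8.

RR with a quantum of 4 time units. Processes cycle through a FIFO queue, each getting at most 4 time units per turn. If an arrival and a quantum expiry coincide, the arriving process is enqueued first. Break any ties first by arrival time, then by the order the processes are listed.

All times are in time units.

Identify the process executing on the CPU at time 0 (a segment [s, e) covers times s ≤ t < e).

T1

Gantt: | T1 0-3 | T2 3-6 | T3 6-14 |
Completion: T1=3  T2=6  T3=14
Turnaround (C−A): T1=3  T2=6  T3=14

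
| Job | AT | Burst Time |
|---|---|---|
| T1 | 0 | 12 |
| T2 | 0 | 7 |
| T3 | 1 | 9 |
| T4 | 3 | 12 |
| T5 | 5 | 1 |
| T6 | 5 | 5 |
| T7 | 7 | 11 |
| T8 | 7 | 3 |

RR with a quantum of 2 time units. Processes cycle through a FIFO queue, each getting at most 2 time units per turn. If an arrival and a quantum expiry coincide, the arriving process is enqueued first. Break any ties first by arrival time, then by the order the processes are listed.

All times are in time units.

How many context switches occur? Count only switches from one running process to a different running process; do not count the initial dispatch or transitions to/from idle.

32

Timeline: | T1 0-2 | T2 2-4 | T3 4-6 | T1 6-8 | T4 8-10 | T2 10-12 | T5 12-13 | T6 13-15 | T3 15-17 | T7 17-19 | T8 19-21 | T1 21-23 | T4 23-25 | T2 25-27 | T6 27-29 | T3 29-31 | T7 31-33 | T8 33-34 | T1 34-36 | T4 36-38 | T2 38-39 | T6 39-40 | T3 40-42 | T7 42-44 | T1 44-46 | T4 46-48 | T3 48-49 | T7 49-51 | T1 51-53 | T4 53-55 | T7 55-57 | T4 57-59 | T7 59-60 |
Completion: T1=53  T2=39  T3=49  T4=59  T5=13  T6=40  T7=60  T8=34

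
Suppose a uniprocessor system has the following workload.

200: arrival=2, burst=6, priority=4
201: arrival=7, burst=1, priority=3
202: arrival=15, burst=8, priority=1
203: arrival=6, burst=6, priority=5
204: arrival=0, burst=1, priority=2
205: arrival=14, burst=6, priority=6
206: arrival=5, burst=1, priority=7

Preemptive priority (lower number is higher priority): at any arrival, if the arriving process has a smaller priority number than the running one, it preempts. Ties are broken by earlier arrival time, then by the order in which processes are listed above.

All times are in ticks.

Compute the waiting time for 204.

Schedule: | 204 0-1 | idle 1-2 | 200 2-7 | 201 7-8 | 200 8-9 | 203 9-15 | 202 15-23 | 205 23-29 | 206 29-30 |
Completion: 200=9  201=8  202=23  203=15  204=1  205=29  206=30
Waiting(204) = turnaround − burst = 1 − 1 = 0

0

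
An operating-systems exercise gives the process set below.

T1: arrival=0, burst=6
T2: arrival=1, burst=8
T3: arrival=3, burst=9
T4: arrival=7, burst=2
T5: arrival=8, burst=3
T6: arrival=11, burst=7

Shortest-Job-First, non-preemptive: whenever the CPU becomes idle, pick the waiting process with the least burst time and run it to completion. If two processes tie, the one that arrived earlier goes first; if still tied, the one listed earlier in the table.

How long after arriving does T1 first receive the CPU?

0

Schedule: | T1 0-6 | T2 6-14 | T4 14-16 | T5 16-19 | T6 19-26 | T3 26-35 |
Completion: T1=6  T2=14  T3=35  T4=16  T5=19  T6=26
Response(T1) = first start − arrival = 0 − 0 = 0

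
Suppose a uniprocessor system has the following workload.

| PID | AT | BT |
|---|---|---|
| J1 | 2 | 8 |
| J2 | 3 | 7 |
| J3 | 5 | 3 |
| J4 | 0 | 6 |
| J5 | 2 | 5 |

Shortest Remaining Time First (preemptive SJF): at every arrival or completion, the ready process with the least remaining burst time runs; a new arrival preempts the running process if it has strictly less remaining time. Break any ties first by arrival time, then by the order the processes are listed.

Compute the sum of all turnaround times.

67

Schedule: | J4 0-6 | J3 6-9 | J5 9-14 | J2 14-21 | J1 21-29 |
Completion: J1=29  J2=21  J3=9  J4=6  J5=14
Turnaround = completion − arrival: J1=27, J2=18, J3=4, J4=6, J5=12
Total turnaround = 27 + 18 + 4 + 6 + 12 = 67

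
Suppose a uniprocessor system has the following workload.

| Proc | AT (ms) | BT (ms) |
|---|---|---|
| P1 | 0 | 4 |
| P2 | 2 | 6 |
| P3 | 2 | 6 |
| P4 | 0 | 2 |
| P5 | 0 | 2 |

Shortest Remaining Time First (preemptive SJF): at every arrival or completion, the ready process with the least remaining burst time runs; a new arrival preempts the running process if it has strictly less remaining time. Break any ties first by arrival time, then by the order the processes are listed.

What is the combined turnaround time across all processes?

44

Schedule: | P4 0-2 | P5 2-4 | P1 4-8 | P2 8-14 | P3 14-20 |
Completion: P1=8  P2=14  P3=20  P4=2  P5=4
Turnaround (C−A): P1=8  P2=12  P3=18  P4=2  P5=4
Turnaround = completion − arrival: P1=8, P2=12, P3=18, P4=2, P5=4
Total turnaround = 8 + 12 + 18 + 2 + 4 = 44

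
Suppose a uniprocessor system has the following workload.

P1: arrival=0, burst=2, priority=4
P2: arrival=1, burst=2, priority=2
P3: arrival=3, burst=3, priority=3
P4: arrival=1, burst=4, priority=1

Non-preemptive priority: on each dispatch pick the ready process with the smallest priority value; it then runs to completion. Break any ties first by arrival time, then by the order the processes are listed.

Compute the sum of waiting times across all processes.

Gantt: | P1 0-2 | P4 2-6 | P2 6-8 | P3 8-11 |
Completion: P1=2  P2=8  P3=11  P4=6
Turnaround (C−A): P1=2  P2=7  P3=8  P4=5
Waiting = turnaround − burst: P1=0, P2=5, P3=5, P4=1
Total waiting = 0 + 5 + 5 + 1 = 11

11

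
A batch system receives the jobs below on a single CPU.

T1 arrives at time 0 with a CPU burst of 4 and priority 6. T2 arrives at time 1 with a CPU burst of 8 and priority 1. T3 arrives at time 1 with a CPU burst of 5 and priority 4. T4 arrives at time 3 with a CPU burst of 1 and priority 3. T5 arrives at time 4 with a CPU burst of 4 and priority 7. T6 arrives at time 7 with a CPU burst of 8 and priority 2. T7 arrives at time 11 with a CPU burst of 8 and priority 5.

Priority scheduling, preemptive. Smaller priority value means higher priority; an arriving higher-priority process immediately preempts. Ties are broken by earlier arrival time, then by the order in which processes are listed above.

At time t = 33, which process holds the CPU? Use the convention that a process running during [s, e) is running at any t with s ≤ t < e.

Timeline: | T1 0-1 | T2 1-9 | T6 9-17 | T4 17-18 | T3 18-23 | T7 23-31 | T1 31-34 | T5 34-38 |
Completion: T1=34  T2=9  T3=23  T4=18  T5=38  T6=17  T7=31

T1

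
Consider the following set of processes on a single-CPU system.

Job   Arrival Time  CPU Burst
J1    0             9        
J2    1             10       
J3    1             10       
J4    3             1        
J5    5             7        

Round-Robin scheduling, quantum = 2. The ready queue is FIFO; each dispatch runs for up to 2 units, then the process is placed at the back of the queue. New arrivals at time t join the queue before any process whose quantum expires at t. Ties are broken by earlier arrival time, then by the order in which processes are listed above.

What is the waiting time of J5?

Timeline: | J1 0-2 | J2 2-4 | J3 4-6 | J1 6-8 | J4 8-9 | J2 9-11 | J5 11-13 | J3 13-15 | J1 15-17 | J2 17-19 | J5 19-21 | J3 21-23 | J1 23-25 | J2 25-27 | J5 27-29 | J3 29-31 | J1 31-32 | J2 32-34 | J5 34-35 | J3 35-37 |
Completion: J1=32  J2=34  J3=37  J4=9  J5=35
Turnaround (C−A): J1=32  J2=33  J3=36  J4=6  J5=30
Waiting(J5) = turnaround − burst = 30 − 7 = 23

23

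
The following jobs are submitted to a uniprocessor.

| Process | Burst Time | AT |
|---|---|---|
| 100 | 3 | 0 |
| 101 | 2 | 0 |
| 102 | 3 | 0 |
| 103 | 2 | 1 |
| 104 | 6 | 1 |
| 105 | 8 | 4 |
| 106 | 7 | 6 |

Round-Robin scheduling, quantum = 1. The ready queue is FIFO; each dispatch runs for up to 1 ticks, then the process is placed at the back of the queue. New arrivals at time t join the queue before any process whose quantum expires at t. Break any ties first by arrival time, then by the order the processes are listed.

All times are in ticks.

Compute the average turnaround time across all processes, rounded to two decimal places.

Schedule: | 100 0-1 | 101 1-2 | 102 2-3 | 103 3-4 | 104 4-5 | 100 5-6 | 101 6-7 | 102 7-8 | 105 8-9 | 103 9-10 | 104 10-11 | 106 11-12 | 100 12-13 | 102 13-14 | 105 14-15 | 104 15-16 | 106 16-17 | 105 17-18 | 104 18-19 | 106 19-20 | 105 20-21 | 104 21-22 | 106 22-23 | 105 23-24 | 104 24-25 | 106 25-26 | 105 26-27 | 106 27-28 | 105 28-29 | 106 29-30 | 105 30-31 |
Completion: 100=13  101=7  102=14  103=10  104=25  105=31  106=30
Turnaround (C−A): 100=13  101=7  102=14  103=9  104=24  105=27  106=24
Turnaround times: 100=13, 101=7, 102=14, 103=9, 104=24, 105=27, 106=24
Average turnaround = (13+7+14+9+24+27+24) / 7 = 118/7 = 16.86

16.86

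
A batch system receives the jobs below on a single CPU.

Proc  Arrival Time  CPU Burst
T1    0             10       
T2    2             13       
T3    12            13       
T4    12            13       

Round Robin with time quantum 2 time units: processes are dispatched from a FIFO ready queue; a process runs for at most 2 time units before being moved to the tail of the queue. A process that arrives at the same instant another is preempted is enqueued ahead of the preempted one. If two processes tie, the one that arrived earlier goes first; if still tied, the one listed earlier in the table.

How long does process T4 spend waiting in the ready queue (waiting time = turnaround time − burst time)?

24

Timeline: | T1 0-2 | T2 2-4 | T1 4-6 | T2 6-8 | T1 8-10 | T2 10-12 | T1 12-14 | T3 14-16 | T4 16-18 | T2 18-20 | T1 20-22 | T3 22-24 | T4 24-26 | T2 26-28 | T3 28-30 | T4 30-32 | T2 32-34 | T3 34-36 | T4 36-38 | T2 38-39 | T3 39-41 | T4 41-43 | T3 43-45 | T4 45-47 | T3 47-48 | T4 48-49 |
Completion: T1=22  T2=39  T3=48  T4=49
Turnaround (C−A): T1=22  T2=37  T3=36  T4=37
Waiting(T4) = turnaround − burst = 37 − 13 = 24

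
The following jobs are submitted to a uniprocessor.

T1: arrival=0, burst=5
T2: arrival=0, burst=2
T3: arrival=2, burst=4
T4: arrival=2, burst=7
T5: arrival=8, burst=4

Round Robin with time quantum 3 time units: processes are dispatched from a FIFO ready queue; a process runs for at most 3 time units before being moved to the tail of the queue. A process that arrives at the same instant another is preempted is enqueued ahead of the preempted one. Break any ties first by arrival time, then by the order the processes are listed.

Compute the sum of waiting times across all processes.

44

Gantt: | T1 0-3 | T2 3-5 | T3 5-8 | T4 8-11 | T1 11-13 | T5 13-16 | T3 16-17 | T4 17-20 | T5 20-21 | T4 21-22 |
Completion: T1=13  T2=5  T3=17  T4=22  T5=21
Turnaround (C−A): T1=13  T2=5  T3=15  T4=20  T5=13
Waiting = turnaround − burst: T1=8, T2=3, T3=11, T4=13, T5=9
Total waiting = 8 + 3 + 11 + 13 + 9 = 44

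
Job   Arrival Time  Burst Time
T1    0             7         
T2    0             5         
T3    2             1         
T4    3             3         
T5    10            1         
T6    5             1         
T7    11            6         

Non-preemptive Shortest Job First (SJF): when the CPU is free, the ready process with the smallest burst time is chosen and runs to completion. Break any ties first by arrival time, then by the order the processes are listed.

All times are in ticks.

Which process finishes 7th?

T1

Timeline: | T2 0-5 | T3 5-6 | T6 6-7 | T4 7-10 | T5 10-11 | T7 11-17 | T1 17-24 |
Completion: T1=24  T2=5  T3=6  T4=10  T5=11  T6=7  T7=17
Turnaround (C−A): T1=24  T2=5  T3=4  T4=7  T5=1  T6=2  T7=6
Finish order: T2 → T3 → T6 → T4 → T5 → T7 → T1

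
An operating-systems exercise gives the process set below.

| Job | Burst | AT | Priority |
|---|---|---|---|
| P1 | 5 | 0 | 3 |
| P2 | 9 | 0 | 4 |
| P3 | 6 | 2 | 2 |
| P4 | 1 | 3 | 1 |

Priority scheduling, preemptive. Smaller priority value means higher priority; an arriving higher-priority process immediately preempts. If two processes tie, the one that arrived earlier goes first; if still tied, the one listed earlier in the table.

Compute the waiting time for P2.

12

Gantt: | P1 0-2 | P3 2-3 | P4 3-4 | P3 4-9 | P1 9-12 | P2 12-21 |
Completion: P1=12  P2=21  P3=9  P4=4
Turnaround (C−A): P1=12  P2=21  P3=7  P4=1
Waiting(P2) = turnaround − burst = 21 − 9 = 12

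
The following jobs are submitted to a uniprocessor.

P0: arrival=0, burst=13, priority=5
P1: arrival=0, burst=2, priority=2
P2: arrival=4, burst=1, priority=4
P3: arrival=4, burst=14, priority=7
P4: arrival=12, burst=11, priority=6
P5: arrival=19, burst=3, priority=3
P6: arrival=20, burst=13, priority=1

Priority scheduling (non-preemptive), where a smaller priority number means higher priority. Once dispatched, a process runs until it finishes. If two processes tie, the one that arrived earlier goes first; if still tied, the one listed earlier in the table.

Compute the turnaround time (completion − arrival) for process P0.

15

Gantt: | P1 0-2 | P0 2-15 | P2 15-16 | P4 16-27 | P6 27-40 | P5 40-43 | P3 43-57 |
Completion: P0=15  P1=2  P2=16  P3=57  P4=27  P5=43  P6=40
Turnaround (C−A): P0=15  P1=2  P2=12  P3=53  P4=15  P5=24  P6=20
Turnaround(P0) = completion − arrival = 15 − 0 = 15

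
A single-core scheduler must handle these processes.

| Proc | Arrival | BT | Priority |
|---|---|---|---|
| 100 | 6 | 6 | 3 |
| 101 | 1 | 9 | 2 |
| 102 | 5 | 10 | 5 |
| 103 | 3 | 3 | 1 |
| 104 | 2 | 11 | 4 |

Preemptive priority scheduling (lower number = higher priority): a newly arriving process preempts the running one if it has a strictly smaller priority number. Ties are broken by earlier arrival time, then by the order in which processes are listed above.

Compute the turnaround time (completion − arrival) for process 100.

13

Schedule: | idle 0-1 | 101 1-3 | 103 3-6 | 101 6-13 | 100 13-19 | 104 19-30 | 102 30-40 |
Completion: 100=19  101=13  102=40  103=6  104=30
Turnaround(100) = completion − arrival = 19 − 6 = 13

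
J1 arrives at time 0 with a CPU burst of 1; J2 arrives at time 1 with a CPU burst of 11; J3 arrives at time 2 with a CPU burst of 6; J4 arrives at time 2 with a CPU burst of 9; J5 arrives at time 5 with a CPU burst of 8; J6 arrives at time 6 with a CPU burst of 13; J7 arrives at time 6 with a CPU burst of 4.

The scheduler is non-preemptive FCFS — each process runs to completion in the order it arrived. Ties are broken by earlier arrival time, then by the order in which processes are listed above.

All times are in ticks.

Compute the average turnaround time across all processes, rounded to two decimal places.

24.43

Gantt: | J1 0-1 | J2 1-12 | J3 12-18 | J4 18-27 | J5 27-35 | J6 35-48 | J7 48-52 |
Completion: J1=1  J2=12  J3=18  J4=27  J5=35  J6=48  J7=52
Turnaround times: J1=1, J2=11, J3=16, J4=25, J5=30, J6=42, J7=46
Average turnaround = (1+11+16+25+30+42+46) / 7 = 171/7 = 24.43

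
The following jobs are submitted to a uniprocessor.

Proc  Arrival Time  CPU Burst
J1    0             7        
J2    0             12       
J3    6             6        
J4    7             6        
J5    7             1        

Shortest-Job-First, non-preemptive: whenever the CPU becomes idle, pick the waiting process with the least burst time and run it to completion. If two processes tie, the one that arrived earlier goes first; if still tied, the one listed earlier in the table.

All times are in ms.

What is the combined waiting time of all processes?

29

Schedule: | J1 0-7 | J5 7-8 | J3 8-14 | J4 14-20 | J2 20-32 |
Completion: J1=7  J2=32  J3=14  J4=20  J5=8
Waiting = turnaround − burst: J1=0, J2=20, J3=2, J4=7, J5=0
Total waiting = 0 + 20 + 2 + 7 + 0 = 29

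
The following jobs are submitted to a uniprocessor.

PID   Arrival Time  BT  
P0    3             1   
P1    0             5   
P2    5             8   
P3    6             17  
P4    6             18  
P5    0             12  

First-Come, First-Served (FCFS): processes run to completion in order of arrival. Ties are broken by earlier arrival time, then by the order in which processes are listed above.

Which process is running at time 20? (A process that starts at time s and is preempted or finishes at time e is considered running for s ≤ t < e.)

P2

Schedule: | P1 0-5 | P5 5-17 | P0 17-18 | P2 18-26 | P3 26-43 | P4 43-61 |
Completion: P0=18  P1=5  P2=26  P3=43  P4=61  P5=17
Turnaround (C−A): P0=15  P1=5  P2=21  P3=37  P4=55  P5=17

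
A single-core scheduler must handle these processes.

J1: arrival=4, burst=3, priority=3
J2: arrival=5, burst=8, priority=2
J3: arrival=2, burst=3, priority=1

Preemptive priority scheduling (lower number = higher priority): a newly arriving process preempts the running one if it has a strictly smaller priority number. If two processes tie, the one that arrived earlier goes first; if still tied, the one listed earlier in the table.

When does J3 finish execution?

Gantt: | idle 0-2 | J3 2-5 | J2 5-13 | J1 13-16 |
Completion: J1=16  J2=13  J3=5

5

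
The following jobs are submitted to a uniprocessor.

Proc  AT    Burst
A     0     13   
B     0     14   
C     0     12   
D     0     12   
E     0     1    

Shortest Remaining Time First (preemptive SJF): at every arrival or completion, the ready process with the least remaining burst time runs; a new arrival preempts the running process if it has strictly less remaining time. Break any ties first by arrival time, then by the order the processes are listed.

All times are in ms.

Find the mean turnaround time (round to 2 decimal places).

25.80

Gantt: | E 0-1 | C 1-13 | D 13-25 | A 25-38 | B 38-52 |
Completion: A=38  B=52  C=13  D=25  E=1
Turnaround (C−A): A=38  B=52  C=13  D=25  E=1
Turnaround times: A=38, B=52, C=13, D=25, E=1
Average turnaround = (38+52+13+25+1) / 5 = 129/5 = 25.80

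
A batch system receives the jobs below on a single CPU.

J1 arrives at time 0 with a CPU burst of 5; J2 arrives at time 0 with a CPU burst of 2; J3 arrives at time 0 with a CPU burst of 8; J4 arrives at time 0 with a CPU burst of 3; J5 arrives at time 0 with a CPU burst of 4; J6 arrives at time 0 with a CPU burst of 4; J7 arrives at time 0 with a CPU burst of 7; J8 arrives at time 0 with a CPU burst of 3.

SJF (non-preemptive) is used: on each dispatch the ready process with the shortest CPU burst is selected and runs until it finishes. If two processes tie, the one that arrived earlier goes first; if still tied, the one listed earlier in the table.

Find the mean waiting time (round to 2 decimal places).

11.50

Schedule: | J2 0-2 | J4 2-5 | J8 5-8 | J5 8-12 | J6 12-16 | J1 16-21 | J7 21-28 | J3 28-36 |
Completion: J1=21  J2=2  J3=36  J4=5  J5=12  J6=16  J7=28  J8=8
Waiting times: J1=16, J2=0, J3=28, J4=2, J5=8, J6=12, J7=21, J8=5
Average waiting = (16+0+28+2+8+12+21+5) / 8 = 92/8 = 11.50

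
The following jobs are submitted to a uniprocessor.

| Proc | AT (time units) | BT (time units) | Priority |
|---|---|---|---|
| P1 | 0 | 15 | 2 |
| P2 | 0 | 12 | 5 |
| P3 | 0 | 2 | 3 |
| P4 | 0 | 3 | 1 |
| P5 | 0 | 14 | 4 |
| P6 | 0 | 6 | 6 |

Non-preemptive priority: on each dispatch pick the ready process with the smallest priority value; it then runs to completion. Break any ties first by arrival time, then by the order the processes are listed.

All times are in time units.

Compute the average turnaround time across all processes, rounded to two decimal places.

28.83

Gantt: | P4 0-3 | P1 3-18 | P3 18-20 | P5 20-34 | P2 34-46 | P6 46-52 |
Completion: P1=18  P2=46  P3=20  P4=3  P5=34  P6=52
Turnaround (C−A): P1=18  P2=46  P3=20  P4=3  P5=34  P6=52
Turnaround times: P1=18, P2=46, P3=20, P4=3, P5=34, P6=52
Average turnaround = (18+46+20+3+34+52) / 6 = 173/6 = 28.83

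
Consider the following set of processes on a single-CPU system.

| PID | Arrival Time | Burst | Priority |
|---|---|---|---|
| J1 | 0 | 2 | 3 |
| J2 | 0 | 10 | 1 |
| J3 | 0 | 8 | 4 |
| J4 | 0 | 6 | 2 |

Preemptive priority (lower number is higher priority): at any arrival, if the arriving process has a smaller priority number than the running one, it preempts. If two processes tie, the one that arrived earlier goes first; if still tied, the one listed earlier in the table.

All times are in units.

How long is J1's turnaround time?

18

Timeline: | J2 0-10 | J4 10-16 | J1 16-18 | J3 18-26 |
Completion: J1=18  J2=10  J3=26  J4=16
Turnaround (C−A): J1=18  J2=10  J3=26  J4=16
Turnaround(J1) = completion − arrival = 18 − 0 = 18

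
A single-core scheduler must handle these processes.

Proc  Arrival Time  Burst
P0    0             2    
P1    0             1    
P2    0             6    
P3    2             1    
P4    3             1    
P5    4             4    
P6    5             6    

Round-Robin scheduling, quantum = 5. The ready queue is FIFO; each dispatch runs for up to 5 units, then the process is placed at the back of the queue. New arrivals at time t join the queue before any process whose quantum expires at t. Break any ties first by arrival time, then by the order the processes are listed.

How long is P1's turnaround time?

3

Timeline: | P0 0-2 | P1 2-3 | P2 3-8 | P3 8-9 | P4 9-10 | P5 10-14 | P6 14-19 | P2 19-20 | P6 20-21 |
Completion: P0=2  P1=3  P2=20  P3=9  P4=10  P5=14  P6=21
Turnaround (C−A): P0=2  P1=3  P2=20  P3=7  P4=7  P5=10  P6=16
Turnaround(P1) = completion − arrival = 3 − 0 = 3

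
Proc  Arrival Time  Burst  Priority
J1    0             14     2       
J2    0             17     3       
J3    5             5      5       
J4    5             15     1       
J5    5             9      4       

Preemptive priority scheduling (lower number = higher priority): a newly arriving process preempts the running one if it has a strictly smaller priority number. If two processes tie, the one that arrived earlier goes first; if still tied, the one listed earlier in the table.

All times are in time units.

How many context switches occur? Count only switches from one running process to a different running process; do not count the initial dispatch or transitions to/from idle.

Gantt: | J1 0-5 | J4 5-20 | J1 20-29 | J2 29-46 | J5 46-55 | J3 55-60 |
Completion: J1=29  J2=46  J3=60  J4=20  J5=55

5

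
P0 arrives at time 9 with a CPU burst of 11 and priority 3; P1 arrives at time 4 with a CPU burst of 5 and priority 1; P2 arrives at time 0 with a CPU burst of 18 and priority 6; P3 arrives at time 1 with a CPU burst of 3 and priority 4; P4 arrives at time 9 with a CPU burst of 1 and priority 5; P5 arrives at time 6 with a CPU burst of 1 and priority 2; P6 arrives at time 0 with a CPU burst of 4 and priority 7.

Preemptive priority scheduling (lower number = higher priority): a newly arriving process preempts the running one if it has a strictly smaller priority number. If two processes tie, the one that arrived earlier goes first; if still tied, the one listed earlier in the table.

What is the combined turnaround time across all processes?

119

Timeline: | P2 0-1 | P3 1-4 | P1 4-9 | P5 9-10 | P0 10-21 | P4 21-22 | P2 22-39 | P6 39-43 |
Completion: P0=21  P1=9  P2=39  P3=4  P4=22  P5=10  P6=43
Turnaround = completion − arrival: P0=12, P1=5, P2=39, P3=3, P4=13, P5=4, P6=43
Total turnaround = 12 + 5 + 39 + 3 + 13 + 4 + 43 = 119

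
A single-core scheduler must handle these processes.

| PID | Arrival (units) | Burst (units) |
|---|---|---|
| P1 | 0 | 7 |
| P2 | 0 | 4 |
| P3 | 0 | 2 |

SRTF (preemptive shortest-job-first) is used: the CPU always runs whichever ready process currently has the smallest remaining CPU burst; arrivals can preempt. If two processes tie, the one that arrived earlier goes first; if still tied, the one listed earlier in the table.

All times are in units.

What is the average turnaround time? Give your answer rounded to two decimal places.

7.00

Gantt: | P3 0-2 | P2 2-6 | P1 6-13 |
Completion: P1=13  P2=6  P3=2
Turnaround times: P1=13, P2=6, P3=2
Average turnaround = (13+6+2) / 3 = 21/3 = 7.00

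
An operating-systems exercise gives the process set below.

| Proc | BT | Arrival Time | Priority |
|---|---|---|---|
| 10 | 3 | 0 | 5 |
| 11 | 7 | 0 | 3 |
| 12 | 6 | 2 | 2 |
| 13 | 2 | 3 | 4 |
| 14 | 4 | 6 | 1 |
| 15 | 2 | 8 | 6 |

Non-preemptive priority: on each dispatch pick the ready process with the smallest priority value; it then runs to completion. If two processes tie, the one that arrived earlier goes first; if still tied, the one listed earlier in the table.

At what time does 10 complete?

22

Timeline: | 11 0-7 | 14 7-11 | 12 11-17 | 13 17-19 | 10 19-22 | 15 22-24 |
Completion: 10=22  11=7  12=17  13=19  14=11  15=24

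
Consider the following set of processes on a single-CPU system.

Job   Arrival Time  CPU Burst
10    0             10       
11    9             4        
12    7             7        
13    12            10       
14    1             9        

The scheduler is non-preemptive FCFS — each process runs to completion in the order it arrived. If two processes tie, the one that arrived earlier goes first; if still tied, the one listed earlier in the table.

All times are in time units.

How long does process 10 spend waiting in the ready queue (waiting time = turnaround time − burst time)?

0

Timeline: | 10 0-10 | 14 10-19 | 12 19-26 | 11 26-30 | 13 30-40 |
Completion: 10=10  11=30  12=26  13=40  14=19
Waiting(10) = turnaround − burst = 10 − 10 = 0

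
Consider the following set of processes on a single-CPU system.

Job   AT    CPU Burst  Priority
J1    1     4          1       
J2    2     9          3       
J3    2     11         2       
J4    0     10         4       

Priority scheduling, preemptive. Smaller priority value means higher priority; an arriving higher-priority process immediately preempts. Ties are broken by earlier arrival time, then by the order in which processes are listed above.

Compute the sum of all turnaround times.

75

Schedule: | J4 0-1 | J1 1-5 | J3 5-16 | J2 16-25 | J4 25-34 |
Completion: J1=5  J2=25  J3=16  J4=34
Turnaround = completion − arrival: J1=4, J2=23, J3=14, J4=34
Total turnaround = 4 + 23 + 14 + 34 = 75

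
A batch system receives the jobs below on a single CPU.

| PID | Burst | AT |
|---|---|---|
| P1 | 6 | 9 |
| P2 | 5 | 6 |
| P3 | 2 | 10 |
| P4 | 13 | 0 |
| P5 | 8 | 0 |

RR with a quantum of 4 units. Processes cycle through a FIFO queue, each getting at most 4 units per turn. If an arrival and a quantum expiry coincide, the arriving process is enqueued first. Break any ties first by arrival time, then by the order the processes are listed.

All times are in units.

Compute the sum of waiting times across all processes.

Timeline: | P4 0-4 | P5 4-8 | P4 8-12 | P2 12-16 | P5 16-20 | P1 20-24 | P3 24-26 | P4 26-30 | P2 30-31 | P1 31-33 | P4 33-34 |
Completion: P1=33  P2=31  P3=26  P4=34  P5=20
Turnaround (C−A): P1=24  P2=25  P3=16  P4=34  P5=20
Waiting = turnaround − burst: P1=18, P2=20, P3=14, P4=21, P5=12
Total waiting = 18 + 20 + 14 + 21 + 12 = 85

85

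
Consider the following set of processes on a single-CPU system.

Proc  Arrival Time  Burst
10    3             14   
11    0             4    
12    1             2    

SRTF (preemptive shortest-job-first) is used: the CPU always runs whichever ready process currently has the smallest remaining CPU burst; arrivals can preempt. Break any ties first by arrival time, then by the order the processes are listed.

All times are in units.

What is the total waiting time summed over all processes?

5

Timeline: | 11 0-1 | 12 1-3 | 11 3-6 | 10 6-20 |
Completion: 10=20  11=6  12=3
Turnaround (C−A): 10=17  11=6  12=2
Waiting = turnaround − burst: 10=3, 11=2, 12=0
Total waiting = 3 + 2 + 0 = 5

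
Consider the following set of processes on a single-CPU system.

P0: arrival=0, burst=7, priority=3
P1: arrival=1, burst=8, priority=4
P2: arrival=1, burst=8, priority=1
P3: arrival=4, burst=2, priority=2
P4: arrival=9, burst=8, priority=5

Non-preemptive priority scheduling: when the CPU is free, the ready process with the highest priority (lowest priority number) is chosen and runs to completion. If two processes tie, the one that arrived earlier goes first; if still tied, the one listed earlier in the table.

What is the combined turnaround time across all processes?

82

Timeline: | P0 0-7 | P2 7-15 | P3 15-17 | P1 17-25 | P4 25-33 |
Completion: P0=7  P1=25  P2=15  P3=17  P4=33
Turnaround = completion − arrival: P0=7, P1=24, P2=14, P3=13, P4=24
Total turnaround = 7 + 24 + 14 + 13 + 24 = 82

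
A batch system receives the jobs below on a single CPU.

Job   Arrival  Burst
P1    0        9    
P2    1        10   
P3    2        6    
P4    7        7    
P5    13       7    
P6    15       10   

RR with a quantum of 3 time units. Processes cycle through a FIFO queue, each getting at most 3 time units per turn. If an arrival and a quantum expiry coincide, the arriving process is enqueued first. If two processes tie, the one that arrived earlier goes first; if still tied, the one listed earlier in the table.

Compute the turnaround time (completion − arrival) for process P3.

Gantt: | P1 0-3 | P2 3-6 | P3 6-9 | P1 9-12 | P2 12-15 | P4 15-18 | P3 18-21 | P1 21-24 | P5 24-27 | P6 27-30 | P2 30-33 | P4 33-36 | P5 36-39 | P6 39-42 | P2 42-43 | P4 43-44 | P5 44-45 | P6 45-49 |
Completion: P1=24  P2=43  P3=21  P4=44  P5=45  P6=49
Turnaround(P3) = completion − arrival = 21 − 2 = 19

19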